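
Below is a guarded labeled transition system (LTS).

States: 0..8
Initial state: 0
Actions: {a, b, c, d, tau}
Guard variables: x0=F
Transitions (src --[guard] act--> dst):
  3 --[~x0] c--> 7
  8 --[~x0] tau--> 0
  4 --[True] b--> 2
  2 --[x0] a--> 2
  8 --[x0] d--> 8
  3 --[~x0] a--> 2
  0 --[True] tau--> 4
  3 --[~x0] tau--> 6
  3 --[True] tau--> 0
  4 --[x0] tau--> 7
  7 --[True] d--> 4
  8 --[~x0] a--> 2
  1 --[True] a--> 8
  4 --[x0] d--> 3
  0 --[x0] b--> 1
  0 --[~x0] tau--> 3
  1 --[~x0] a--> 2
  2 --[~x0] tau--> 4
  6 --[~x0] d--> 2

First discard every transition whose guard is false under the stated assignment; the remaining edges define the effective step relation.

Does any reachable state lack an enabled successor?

Answer: DEADLOCK-FREE

Working:
R = {0,2,3,4,6,7}
  0: tau→3  tau→4  [2 out]
  2: tau→4  [1 out]
  3: a→2  c→7  tau→0  tau→6  [4 out]
  4: b→2  [1 out]
  6: d→2  [1 out]
  7: d→4  [1 out]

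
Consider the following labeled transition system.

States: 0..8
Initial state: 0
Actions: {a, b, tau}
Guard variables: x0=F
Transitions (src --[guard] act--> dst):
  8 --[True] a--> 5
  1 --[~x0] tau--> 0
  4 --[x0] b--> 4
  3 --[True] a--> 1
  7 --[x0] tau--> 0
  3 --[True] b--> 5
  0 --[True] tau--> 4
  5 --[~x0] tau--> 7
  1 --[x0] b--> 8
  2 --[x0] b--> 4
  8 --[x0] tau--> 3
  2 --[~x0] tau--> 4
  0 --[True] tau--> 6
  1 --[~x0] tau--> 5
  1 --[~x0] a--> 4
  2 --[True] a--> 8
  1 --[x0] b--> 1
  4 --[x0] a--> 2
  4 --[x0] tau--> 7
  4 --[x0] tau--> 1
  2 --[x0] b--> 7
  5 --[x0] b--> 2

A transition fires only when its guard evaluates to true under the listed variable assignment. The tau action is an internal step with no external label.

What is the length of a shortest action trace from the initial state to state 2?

Answer: UNREACHABLE

Trace:
BFS to 2:
  L0 = {0}
  L1 = {4,6}
2 never appears.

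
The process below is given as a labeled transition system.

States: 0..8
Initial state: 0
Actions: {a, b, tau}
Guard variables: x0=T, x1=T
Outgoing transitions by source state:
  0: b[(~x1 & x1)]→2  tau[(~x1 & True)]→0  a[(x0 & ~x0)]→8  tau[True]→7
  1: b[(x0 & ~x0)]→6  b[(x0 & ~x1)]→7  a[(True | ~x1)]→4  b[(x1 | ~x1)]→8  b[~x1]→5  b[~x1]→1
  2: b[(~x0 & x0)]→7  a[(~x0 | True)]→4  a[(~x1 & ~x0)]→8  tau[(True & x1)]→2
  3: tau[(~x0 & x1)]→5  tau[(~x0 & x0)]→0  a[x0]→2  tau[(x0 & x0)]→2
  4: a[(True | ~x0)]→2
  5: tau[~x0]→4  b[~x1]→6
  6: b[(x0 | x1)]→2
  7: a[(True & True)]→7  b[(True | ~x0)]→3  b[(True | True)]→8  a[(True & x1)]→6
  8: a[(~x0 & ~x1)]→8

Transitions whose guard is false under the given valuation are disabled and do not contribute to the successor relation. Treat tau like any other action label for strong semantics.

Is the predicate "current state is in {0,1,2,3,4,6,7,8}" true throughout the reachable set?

Answer: INVARIANT HOLDS

Trace:
Inv-set: {0,1,2,3,4,6,7,8}
R = {0,2,3,4,6,7,8}
  0: safe
  2: safe
  3: safe
  4: safe
  6: safe
  7: safe
  8: safe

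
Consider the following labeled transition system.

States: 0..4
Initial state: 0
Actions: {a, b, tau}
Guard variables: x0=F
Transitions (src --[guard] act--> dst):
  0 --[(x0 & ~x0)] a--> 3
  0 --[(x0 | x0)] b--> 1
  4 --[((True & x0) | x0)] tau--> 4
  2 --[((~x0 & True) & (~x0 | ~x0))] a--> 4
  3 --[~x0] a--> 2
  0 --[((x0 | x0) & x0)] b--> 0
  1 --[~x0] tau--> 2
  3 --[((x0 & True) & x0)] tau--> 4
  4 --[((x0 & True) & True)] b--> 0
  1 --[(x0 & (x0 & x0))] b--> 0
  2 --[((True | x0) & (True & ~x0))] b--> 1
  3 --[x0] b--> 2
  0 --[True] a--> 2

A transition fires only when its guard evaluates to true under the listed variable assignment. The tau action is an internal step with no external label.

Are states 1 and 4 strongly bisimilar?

Answer: NOT BISIMILAR

Trace:
Bisimulation quotient by refinement:
  P[0] = {{0,1,2,3,4}}
  P[1] = {{0,3},{1},{2},{4}}
stable after 2 split(s): 4 block(s)
1∈{1}, 4∈{4}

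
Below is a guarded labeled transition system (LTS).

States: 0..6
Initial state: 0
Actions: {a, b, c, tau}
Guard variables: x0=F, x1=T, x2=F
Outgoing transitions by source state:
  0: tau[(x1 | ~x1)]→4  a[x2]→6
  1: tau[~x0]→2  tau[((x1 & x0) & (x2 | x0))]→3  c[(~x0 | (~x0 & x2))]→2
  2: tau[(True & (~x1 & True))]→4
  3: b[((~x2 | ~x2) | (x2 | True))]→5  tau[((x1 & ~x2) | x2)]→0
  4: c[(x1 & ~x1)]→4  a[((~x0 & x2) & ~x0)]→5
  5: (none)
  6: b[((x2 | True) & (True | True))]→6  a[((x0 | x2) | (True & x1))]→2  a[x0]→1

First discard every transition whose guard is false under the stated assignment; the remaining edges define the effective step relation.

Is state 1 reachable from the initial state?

Guard filter leaves 7 enabled edge(s).
Layer 0: {0}
Layer 1: {4}  now seen {0,4}
Reach set: {0,4}

Answer: UNREACHABLE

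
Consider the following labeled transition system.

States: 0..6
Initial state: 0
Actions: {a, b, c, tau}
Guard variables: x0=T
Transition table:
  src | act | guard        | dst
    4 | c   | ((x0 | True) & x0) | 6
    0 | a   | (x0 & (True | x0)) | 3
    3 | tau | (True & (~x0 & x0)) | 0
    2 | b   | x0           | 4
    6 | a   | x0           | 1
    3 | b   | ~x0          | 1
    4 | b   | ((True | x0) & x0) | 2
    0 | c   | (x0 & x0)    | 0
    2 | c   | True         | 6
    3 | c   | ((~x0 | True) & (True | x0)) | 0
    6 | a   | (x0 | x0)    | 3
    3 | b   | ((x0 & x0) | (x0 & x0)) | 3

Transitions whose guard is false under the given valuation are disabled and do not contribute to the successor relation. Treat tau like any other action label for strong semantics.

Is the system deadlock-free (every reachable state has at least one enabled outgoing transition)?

Answer: DEADLOCK-FREE

Working:
Reach set: {0,3}
  0: a→3  c→0  [2 exit(s)]
  3: b→3  c→0  [2 exit(s)]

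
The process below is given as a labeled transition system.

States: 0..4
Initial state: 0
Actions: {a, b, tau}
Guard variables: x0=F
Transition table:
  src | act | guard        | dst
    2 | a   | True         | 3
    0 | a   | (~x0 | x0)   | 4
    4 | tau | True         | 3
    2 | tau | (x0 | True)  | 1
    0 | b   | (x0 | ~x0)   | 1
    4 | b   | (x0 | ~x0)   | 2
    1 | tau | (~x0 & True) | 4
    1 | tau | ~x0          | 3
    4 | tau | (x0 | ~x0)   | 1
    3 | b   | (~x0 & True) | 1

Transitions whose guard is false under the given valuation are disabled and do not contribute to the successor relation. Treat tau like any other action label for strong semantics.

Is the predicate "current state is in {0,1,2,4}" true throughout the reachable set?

Answer: INVARIANT VIOLATED at state 3

Trace:
Safe = {0,1,2,4}
Reach set: {0,1,2,3,4}
  0: ✓
  1: ✓
  2: ✓
  3: ✗ unsafe
  4: ✓
counterexample path to 3: a·tau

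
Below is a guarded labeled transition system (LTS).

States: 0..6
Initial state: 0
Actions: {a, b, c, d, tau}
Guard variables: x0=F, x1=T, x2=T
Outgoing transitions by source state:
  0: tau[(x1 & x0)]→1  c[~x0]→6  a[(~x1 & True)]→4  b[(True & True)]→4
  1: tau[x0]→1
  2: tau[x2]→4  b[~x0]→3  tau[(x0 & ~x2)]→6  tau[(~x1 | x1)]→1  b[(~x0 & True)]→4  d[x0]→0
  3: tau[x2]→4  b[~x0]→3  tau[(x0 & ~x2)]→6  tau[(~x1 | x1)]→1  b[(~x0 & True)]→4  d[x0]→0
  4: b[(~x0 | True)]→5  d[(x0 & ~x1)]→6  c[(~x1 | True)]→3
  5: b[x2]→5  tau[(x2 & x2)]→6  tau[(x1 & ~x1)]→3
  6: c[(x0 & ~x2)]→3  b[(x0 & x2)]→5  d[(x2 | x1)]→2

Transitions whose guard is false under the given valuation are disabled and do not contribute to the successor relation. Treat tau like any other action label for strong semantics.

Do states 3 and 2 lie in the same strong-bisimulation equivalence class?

Answer: BISIMILAR

Trace:
Bisimulation quotient by refinement:
  π0 = {{0,1,2,3,4,5,6}}
  π1 = {{0,4},{1},{2,3,5},{6}}
  π2 = {{0},{1},{2,3},{4},{5},{6}}
6 equivalence class(es) (converged in 3)
class of 3: {2,3}; class of 2: {2,3}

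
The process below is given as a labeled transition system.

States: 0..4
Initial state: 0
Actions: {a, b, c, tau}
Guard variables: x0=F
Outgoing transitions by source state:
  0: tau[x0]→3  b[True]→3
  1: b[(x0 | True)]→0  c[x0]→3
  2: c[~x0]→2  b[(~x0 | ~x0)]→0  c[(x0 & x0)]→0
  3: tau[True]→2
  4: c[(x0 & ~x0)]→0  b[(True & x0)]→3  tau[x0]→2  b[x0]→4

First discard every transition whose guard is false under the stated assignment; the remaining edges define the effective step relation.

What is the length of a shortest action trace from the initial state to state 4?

Answer: UNREACHABLE

Working:
BFS to 4:
  L0 = {0}
  L1 = {3}
  L2 = {2}
4 never appears.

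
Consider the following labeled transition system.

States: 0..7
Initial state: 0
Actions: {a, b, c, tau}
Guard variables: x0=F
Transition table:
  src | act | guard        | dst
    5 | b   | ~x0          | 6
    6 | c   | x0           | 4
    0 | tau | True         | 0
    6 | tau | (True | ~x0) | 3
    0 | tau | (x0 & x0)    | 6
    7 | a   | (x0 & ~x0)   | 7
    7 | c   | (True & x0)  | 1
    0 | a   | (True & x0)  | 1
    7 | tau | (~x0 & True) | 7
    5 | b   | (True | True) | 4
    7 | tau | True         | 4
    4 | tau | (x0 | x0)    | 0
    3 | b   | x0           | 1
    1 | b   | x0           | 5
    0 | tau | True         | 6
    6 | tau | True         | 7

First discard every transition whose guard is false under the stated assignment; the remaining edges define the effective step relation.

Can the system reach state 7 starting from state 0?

8 transition(s) survive guard evaluation.
Layer 0: {0}
Layer 1: {6}  total {0,6}
Layer 2: {3,7}  total {0,3,6,7}
Layer 3: {4}  total {0,3,4,6,7}
Reach set: {0,3,4,6,7}
witness 7: tau·tau

Answer: REACHABLE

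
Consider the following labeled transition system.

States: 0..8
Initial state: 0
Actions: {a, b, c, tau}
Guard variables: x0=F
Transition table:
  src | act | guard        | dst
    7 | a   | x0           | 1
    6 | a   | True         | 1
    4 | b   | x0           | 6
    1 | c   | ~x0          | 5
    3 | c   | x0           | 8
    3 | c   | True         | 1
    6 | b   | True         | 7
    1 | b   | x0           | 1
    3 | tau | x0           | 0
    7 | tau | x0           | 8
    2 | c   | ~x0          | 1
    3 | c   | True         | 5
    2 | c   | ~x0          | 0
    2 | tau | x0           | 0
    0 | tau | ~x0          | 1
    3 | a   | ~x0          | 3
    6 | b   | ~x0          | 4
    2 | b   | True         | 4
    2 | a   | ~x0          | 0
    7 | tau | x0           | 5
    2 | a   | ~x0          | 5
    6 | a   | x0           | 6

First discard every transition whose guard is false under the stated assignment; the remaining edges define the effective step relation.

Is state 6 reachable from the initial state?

Answer: UNREACHABLE

Trace:
13 transition(s) survive guard evaluation.
depth 0: {0}
depth 1: {1}  total {0,1}
depth 2: {5}  total {0,1,5}
Reachable = {0,1,5}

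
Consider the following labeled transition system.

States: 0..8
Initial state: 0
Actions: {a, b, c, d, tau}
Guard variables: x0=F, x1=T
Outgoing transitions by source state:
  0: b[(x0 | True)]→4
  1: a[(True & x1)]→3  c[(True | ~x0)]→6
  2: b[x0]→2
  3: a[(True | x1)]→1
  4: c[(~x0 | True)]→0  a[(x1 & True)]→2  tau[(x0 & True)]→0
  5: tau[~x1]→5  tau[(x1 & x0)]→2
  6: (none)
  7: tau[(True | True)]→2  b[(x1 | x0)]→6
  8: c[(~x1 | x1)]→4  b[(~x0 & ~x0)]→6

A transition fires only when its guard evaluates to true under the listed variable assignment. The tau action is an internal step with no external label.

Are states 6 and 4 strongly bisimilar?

Refine partition for ~:
  P[0] = {{0,1,2,3,4,5,6,7,8}}
  P[1] = {{0},{1,4},{2,5,6},{3},{7},{8}}
  P[2] = {{0},{1},{2,5,6},{3},{4},{7},{8}}
7 equivalence class(es) (converged in 3)
6∈{2,5,6}, 4∈{4}

Answer: NOT BISIMILAR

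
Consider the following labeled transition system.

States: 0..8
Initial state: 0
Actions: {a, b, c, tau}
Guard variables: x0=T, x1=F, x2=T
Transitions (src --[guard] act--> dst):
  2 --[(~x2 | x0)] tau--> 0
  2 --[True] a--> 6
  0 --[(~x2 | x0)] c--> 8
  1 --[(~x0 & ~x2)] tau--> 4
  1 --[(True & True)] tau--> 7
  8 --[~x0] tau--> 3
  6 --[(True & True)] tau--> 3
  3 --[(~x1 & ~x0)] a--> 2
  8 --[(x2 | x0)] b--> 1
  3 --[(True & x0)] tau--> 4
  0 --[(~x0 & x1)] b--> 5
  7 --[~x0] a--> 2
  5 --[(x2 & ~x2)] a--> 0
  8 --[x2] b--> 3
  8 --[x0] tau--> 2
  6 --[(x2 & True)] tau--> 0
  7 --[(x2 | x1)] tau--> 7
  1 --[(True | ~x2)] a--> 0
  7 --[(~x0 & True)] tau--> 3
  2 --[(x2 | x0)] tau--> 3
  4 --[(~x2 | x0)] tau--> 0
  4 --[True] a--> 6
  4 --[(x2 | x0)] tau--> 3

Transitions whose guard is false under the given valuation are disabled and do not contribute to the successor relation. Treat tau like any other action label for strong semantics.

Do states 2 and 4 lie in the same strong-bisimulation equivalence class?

Answer: BISIMILAR

Analysis:
Bisimulation quotient by refinement:
  P[0] = {{0,1,2,3,4,5,6,7,8}}
  P[1] = {{0},{1,2,4},{3,6,7},{5},{8}}
  P[2] = {{0},{1},{2,4},{3},{5},{6},{7},{8}}
stable after 3 split(s): 8 block(s)
class of 2: {2,4}; class of 4: {2,4}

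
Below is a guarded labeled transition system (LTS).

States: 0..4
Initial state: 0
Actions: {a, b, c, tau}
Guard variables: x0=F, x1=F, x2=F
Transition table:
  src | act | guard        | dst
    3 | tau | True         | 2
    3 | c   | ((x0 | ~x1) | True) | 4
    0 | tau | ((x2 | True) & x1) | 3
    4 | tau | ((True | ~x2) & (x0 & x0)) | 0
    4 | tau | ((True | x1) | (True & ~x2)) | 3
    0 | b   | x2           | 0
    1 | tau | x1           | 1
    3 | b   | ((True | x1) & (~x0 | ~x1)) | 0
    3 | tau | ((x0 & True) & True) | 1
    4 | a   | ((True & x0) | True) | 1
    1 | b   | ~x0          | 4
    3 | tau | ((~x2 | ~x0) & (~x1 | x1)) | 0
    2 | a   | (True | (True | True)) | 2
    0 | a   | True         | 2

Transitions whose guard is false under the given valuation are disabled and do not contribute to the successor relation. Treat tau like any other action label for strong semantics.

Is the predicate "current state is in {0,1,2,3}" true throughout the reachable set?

Answer: INVARIANT HOLDS

Trace:
Allowed set {0,1,2,3}
Reach set: {0,2}
  0: ✓
  2: ✓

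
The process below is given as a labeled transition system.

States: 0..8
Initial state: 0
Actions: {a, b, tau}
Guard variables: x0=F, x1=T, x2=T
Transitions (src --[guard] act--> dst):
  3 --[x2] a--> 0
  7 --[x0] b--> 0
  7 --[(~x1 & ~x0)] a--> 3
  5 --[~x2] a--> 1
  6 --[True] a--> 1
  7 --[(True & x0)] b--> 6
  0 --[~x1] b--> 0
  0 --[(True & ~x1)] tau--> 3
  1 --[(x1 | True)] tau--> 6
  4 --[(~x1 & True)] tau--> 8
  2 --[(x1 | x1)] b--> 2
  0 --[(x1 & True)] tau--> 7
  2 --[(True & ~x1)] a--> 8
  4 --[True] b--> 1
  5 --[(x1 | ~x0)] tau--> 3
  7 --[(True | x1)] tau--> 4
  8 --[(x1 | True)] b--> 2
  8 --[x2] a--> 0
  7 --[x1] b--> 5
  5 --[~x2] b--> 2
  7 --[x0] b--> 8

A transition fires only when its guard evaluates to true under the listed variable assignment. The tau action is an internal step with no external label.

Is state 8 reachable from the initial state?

Answer: UNREACHABLE

Analysis:
After dropping false guards: 11 live edges.
L0 = {0}
L1 = {7}  now seen {0,7}
L2 = {4,5}  now seen {0,4,5,7}
L3 = {1,3}  now seen {0,1,3,4,5,7}
L4 = {6}  now seen {0,1,3,4,5,6,7}
Reach set: {0,1,3,4,5,6,7}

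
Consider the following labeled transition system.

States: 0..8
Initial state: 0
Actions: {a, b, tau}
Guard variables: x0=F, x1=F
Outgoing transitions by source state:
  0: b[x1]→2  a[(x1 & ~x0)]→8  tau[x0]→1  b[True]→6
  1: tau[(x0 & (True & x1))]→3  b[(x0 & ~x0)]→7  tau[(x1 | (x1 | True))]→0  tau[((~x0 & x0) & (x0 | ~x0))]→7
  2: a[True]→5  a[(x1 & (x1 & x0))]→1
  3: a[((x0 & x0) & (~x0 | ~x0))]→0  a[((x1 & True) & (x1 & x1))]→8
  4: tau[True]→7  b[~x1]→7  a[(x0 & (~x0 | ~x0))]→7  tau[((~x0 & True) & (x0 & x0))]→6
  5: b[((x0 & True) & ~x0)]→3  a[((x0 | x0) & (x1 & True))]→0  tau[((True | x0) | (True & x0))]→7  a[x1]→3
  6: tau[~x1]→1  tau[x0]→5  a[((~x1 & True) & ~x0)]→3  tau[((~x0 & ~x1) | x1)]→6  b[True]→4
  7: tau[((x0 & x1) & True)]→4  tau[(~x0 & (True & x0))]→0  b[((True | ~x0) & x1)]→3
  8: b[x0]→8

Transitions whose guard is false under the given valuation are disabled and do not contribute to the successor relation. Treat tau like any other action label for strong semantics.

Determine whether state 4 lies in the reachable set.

Guard filter leaves 10 enabled edge(s).
Layer 0: {0}
Layer 1: {6}  cumulative {0,6}
Layer 2: {1,3,4}  cumulative {0,1,3,4,6}
Layer 3: {7}  cumulative {0,1,3,4,6,7}
R = {0,1,3,4,6,7}
trace reaching 4: b·b

Answer: REACHABLE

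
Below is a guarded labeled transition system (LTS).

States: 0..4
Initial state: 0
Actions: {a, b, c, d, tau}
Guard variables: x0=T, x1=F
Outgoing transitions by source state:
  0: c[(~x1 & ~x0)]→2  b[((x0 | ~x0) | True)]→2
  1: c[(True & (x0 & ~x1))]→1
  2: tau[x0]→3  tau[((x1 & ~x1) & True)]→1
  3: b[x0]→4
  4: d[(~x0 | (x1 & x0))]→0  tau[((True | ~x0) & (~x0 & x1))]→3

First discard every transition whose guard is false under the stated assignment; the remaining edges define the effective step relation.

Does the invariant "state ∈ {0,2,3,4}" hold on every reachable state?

Allowed set {0,2,3,4}
Reachable = {0,2,3,4}
  0: ✓
  2: ✓
  3: ✓
  4: ✓

Answer: INVARIANT HOLDS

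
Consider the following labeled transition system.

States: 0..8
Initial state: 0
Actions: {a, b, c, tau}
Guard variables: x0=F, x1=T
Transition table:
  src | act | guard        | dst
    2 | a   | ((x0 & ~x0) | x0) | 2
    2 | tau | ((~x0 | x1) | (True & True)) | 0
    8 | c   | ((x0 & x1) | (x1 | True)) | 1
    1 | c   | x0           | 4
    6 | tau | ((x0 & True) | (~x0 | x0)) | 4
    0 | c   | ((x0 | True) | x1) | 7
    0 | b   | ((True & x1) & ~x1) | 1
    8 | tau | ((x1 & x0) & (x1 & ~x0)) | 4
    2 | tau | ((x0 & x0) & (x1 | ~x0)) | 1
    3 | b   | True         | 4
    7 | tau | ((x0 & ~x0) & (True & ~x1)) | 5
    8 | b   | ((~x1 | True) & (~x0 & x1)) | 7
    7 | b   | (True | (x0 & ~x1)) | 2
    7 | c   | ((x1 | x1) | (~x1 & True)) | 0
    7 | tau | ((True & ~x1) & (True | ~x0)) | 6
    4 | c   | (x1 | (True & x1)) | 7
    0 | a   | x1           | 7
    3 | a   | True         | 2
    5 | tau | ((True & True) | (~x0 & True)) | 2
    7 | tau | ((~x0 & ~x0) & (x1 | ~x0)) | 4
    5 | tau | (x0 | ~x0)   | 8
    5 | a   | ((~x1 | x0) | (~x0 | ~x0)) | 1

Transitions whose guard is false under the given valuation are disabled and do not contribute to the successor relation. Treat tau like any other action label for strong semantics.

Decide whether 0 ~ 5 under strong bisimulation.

Refine partition for ~:
  π0 = {{0,1,2,3,4,5,6,7,8}}
  π1 = {{0},{1},{2,6},{3},{4},{5},{7},{8}}
  π2 = {{0},{1},{2},{3},{4},{5},{6},{7},{8}}
Fixed point at round 3; 9 class(es).
0∈{0}, 5∈{5}

Answer: NOT BISIMILAR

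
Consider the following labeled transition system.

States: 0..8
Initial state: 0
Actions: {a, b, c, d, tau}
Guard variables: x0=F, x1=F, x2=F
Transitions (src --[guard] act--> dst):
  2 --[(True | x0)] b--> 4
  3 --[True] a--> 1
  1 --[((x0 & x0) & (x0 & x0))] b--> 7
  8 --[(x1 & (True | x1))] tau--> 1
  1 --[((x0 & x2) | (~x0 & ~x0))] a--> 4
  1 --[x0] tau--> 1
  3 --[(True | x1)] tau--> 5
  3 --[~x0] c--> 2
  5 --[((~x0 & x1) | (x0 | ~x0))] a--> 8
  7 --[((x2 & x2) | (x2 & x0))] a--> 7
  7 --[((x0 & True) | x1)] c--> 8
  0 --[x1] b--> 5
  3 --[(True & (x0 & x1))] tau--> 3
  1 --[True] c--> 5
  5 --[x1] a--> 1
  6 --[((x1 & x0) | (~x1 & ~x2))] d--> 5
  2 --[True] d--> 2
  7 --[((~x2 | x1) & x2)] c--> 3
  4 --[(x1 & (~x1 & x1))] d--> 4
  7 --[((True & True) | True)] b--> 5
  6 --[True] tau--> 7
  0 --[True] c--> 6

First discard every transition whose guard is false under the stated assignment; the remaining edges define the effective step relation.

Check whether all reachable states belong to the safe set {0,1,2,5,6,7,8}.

Answer: INVARIANT HOLDS

Trace:
Allowed set {0,1,2,5,6,7,8}
R = {0,5,6,7,8}
  0: ok
  5: ok
  6: ok
  7: ok
  8: ok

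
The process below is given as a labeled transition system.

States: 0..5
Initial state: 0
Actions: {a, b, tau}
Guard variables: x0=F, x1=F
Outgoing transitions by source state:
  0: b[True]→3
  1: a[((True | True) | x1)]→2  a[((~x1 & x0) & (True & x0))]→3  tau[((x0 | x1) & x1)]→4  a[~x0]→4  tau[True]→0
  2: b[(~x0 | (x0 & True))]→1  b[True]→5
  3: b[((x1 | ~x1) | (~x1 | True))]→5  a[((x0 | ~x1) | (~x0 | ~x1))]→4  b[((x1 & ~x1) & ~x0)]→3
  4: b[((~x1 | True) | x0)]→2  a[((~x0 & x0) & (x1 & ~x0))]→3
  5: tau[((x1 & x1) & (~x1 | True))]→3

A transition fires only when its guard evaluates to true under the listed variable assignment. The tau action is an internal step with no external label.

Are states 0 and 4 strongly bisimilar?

Answer: NOT BISIMILAR

Analysis:
Bisimulation quotient by refinement:
  π0 = {{0,1,2,3,4,5}}
  π1 = {{0,2,4},{1},{3},{5}}
  π2 = {{0},{1},{2},{3},{4},{5}}
6 equivalence class(es) (converged in 3)
[0]={0}  [4]={4}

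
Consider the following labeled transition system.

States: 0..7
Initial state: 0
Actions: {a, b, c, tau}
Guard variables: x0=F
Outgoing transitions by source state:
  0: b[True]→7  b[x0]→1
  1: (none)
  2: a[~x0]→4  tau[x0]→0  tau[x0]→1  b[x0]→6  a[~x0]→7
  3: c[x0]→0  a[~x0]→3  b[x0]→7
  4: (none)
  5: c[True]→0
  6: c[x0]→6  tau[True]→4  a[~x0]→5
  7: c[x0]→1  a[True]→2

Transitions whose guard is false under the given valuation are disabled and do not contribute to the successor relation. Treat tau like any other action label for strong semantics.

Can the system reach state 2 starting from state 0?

Answer: REACHABLE

Trace:
Guard filter leaves 8 enabled edge(s).
Layer 0: {0}
Layer 1: {7}  cumulative {0,7}
Layer 2: {2}  cumulative {0,2,7}
Layer 3: {4}  cumulative {0,2,4,7}
Reach set: {0,2,4,7}
Path to 2: b·a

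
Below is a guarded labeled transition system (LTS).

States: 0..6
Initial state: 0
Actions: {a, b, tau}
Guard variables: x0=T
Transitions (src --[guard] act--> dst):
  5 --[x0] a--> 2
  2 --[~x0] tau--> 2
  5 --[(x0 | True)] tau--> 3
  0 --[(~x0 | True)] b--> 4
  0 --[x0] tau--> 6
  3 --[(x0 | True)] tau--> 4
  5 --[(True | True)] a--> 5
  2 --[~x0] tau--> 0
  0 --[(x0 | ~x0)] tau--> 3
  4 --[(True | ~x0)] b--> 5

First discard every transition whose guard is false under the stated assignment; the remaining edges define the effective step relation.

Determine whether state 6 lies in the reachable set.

Answer: REACHABLE

Trace:
After dropping false guards: 8 live edges.
Layer 0: {0}
Layer 1: {3,4,6}  cumulative {0,3,4,6}
Layer 2: {5}  cumulative {0,3,4,5,6}
Layer 3: {2}  cumulative {0,2,3,4,5,6}
R = {0,2,3,4,5,6}
Path to 6: tau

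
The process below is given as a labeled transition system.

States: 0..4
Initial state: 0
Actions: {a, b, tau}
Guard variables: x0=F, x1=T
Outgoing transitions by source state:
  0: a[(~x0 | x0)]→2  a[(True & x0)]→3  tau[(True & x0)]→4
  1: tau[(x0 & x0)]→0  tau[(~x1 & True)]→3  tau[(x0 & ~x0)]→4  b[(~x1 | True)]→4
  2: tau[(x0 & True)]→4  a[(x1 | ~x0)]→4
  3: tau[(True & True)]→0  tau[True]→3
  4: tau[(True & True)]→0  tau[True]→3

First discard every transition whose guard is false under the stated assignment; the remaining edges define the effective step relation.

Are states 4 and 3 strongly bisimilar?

Compute ~ classes (split until stable):
  round 0: {{0,1,2,3,4}}
  round 1: {{0,2},{1},{3,4}}
  round 2: {{0},{1},{2},{3,4}}
Fixed point at round 3; 4 class(es).
class of 4: {3,4}; class of 3: {3,4}

Answer: BISIMILAR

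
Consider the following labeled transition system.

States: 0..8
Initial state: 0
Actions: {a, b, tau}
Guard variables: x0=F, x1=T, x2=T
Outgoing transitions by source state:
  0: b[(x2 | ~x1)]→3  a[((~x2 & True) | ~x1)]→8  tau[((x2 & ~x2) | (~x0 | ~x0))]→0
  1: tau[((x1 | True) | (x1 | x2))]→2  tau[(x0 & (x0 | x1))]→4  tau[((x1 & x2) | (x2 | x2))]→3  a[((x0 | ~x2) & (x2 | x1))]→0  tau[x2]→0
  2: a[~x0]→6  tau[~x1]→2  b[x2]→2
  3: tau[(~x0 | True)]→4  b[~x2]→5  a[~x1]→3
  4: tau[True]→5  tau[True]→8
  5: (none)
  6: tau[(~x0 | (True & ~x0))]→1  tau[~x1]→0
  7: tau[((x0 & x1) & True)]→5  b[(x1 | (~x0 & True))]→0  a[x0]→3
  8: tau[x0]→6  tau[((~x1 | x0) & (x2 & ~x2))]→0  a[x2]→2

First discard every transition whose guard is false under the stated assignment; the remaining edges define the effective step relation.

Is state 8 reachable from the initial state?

Guard filter leaves 13 enabled edge(s).
Layer 0: {0}
Layer 1: {3}  cumulative {0,3}
Layer 2: {4}  cumulative {0,3,4}
Layer 3: {5,8}  cumulative {0,3,4,5,8}
Layer 4: {2}  cumulative {0,2,3,4,5,8}
Layer 5: {6}  cumulative {0,2,3,4,5,6,8}
Layer 6: {1}  cumulative {0,1,2,3,4,5,6,8}
Reach set: {0,1,2,3,4,5,6,8}
trace reaching 8: b·tau·tau

Answer: REACHABLE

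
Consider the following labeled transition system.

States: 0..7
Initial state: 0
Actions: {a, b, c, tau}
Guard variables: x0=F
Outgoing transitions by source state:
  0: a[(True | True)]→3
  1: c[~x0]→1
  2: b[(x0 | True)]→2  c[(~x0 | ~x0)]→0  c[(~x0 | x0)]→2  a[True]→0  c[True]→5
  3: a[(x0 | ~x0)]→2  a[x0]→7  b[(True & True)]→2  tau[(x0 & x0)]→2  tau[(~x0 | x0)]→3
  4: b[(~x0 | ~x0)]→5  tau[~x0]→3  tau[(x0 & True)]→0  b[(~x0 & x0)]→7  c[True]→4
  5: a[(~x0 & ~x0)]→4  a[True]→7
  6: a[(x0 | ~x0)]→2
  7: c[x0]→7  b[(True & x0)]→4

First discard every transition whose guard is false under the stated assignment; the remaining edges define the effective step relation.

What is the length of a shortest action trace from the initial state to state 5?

Answer: 3

Trace:
Breadth-first toward 5:
  L0 = {0}
  L1 = {3}
  L2 = {2}
  L3 = {5}
5 enters at depth 3; path a·a·c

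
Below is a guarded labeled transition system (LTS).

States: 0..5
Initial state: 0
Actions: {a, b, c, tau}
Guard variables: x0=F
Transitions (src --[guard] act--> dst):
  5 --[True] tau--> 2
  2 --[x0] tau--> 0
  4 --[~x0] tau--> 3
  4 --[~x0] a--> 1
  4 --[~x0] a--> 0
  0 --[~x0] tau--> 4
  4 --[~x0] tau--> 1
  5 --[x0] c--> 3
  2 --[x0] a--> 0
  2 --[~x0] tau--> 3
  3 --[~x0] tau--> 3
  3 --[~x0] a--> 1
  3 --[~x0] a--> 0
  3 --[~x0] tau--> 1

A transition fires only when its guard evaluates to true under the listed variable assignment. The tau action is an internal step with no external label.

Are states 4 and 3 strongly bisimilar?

Compute ~ classes (split until stable):
  P[0] = {{0,1,2,3,4,5}}
  P[1] = {{0,2,5},{1},{3,4}}
  P[2] = {{0,2},{1},{3,4},{5}}
Fixed point at round 3; 4 class(es).
class of 4: {3,4}; class of 3: {3,4}

Answer: BISIMILAR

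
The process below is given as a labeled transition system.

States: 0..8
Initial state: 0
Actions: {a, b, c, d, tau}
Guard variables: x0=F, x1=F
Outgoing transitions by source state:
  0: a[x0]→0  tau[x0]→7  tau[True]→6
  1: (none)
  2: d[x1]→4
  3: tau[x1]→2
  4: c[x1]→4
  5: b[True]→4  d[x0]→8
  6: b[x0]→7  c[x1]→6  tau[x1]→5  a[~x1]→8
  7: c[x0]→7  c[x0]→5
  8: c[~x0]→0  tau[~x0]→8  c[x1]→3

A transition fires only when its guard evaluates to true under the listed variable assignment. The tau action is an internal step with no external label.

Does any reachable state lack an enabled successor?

Answer: DEADLOCK-FREE

Analysis:
Reachable = {0,6,8}
  0: tau→6  [1 exit(s)]
  6: a→8  [1 exit(s)]
  8: c→0  tau→8  [2 exit(s)]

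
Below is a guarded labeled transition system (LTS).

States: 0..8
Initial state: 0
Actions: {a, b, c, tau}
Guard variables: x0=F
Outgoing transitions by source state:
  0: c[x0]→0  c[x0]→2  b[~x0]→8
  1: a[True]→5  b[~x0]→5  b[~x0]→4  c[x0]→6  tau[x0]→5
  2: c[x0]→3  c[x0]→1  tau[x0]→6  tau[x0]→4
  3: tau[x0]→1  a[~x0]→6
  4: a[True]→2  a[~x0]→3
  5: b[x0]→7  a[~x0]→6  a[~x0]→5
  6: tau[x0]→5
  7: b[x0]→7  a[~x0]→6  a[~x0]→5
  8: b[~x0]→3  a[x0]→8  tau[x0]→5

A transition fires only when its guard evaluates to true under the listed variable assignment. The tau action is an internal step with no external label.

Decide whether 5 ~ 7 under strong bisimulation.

Bisimulation quotient by refinement:
  P[0] = {{0,1,2,3,4,5,6,7,8}}
  P[1] = {{0,8},{1},{2,6},{3,4,5,7}}
  P[2] = {{0},{1},{2,6},{3},{4,5,7},{8}}
  P[3] = {{0},{1},{2,6},{3},{4},{5,7},{8}}
stable after 4 split(s): 7 block(s)
[5]={5,7}  [7]={5,7}

Answer: BISIMILAR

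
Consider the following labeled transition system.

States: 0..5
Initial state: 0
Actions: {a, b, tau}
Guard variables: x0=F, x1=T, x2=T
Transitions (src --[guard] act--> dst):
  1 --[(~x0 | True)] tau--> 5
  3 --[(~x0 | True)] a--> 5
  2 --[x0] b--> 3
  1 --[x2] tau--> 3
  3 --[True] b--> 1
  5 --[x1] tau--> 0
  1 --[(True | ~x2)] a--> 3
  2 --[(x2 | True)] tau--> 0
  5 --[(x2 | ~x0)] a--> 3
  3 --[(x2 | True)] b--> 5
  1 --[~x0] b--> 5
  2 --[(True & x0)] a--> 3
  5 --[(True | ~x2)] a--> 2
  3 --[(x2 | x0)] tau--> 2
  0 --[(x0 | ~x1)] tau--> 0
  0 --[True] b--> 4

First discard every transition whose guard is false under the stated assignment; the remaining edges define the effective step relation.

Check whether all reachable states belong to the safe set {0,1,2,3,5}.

Answer: INVARIANT VIOLATED at state 4

Analysis:
Inv-set: {0,1,2,3,5}
R = {0,4}
  0: ok
  4: ✗ unsafe
counterexample path to 4: b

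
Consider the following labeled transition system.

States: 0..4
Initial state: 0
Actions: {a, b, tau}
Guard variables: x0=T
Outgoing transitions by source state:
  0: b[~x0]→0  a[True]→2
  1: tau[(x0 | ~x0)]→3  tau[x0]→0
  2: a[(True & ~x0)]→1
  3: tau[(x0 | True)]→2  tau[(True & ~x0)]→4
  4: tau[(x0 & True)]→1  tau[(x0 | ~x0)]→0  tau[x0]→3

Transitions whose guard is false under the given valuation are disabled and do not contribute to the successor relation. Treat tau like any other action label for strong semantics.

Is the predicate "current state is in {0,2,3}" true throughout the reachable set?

Safe = {0,2,3}
R = {0,2}
  0: ok
  2: ok

Answer: INVARIANT HOLDS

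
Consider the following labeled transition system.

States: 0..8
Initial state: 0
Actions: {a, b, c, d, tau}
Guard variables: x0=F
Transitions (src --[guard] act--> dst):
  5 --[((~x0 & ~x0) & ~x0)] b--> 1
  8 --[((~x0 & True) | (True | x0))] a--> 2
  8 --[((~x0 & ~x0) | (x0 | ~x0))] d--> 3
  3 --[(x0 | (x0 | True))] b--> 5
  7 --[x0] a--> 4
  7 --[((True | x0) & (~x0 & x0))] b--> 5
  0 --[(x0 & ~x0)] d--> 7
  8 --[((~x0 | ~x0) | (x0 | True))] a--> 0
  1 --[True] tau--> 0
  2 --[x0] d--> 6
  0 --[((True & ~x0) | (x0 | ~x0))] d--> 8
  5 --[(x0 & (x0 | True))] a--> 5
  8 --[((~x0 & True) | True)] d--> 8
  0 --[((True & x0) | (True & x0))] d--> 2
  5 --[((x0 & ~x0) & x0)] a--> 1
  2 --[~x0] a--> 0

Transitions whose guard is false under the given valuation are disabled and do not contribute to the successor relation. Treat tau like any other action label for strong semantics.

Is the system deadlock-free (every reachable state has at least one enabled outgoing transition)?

Reachable = {0,1,2,3,5,8}
  0: d→8  [1 out]
  1: tau→0  [1 out]
  2: a→0  [1 out]
  3: b→5  [1 out]
  5: b→1  [1 out]
  8: a→0  a→2  d→3  d→8  [4 out]

Answer: DEADLOCK-FREE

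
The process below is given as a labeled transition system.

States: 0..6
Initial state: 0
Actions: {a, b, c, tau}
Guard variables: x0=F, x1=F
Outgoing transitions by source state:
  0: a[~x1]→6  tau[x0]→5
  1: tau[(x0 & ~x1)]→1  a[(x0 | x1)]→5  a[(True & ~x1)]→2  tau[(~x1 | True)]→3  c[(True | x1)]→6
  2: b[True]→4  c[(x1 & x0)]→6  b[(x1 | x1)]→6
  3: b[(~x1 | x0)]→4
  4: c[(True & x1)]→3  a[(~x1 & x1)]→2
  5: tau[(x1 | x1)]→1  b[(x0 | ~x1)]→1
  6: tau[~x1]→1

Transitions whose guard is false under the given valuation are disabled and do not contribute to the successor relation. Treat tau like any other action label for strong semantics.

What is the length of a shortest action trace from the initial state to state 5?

Answer: UNREACHABLE

Working:
Breadth-first toward 5:
  depth 0: {0}
  depth 1: {6}
  depth 2: {1}
  depth 3: {2,3}
  depth 4: {4}
5 never appears.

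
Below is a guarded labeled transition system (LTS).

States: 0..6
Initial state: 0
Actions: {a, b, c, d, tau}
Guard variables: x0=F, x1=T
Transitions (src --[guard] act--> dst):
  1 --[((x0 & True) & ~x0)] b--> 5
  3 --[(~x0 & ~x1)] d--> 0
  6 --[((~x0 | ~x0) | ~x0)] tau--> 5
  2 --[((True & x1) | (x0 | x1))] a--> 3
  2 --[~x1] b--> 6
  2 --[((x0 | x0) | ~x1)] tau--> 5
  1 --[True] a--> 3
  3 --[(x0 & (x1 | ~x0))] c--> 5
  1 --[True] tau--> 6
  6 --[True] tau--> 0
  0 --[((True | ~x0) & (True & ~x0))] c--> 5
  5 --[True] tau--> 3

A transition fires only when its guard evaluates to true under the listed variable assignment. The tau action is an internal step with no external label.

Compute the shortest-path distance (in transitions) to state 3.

BFS to 3:
  L0 = {0}
  L1 = {5}
  L2 = {3}
first hit 3 at d=2 via c·tau

Answer: 2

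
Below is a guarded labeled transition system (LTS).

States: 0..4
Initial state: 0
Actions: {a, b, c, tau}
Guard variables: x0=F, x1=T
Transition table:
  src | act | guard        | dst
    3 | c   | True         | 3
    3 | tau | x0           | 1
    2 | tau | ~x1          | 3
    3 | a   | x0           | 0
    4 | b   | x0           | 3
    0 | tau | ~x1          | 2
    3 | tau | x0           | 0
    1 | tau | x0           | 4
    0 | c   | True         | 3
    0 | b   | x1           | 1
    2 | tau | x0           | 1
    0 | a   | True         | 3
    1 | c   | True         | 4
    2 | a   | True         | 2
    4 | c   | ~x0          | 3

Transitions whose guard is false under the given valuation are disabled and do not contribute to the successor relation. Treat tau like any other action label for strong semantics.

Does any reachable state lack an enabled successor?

Answer: DEADLOCK-FREE

Trace:
Reach set: {0,1,3,4}
  0: a→3  b→1  c→3  [3 exit(s)]
  1: c→4  [1 exit(s)]
  3: c→3  [1 exit(s)]
  4: c→3  [1 exit(s)]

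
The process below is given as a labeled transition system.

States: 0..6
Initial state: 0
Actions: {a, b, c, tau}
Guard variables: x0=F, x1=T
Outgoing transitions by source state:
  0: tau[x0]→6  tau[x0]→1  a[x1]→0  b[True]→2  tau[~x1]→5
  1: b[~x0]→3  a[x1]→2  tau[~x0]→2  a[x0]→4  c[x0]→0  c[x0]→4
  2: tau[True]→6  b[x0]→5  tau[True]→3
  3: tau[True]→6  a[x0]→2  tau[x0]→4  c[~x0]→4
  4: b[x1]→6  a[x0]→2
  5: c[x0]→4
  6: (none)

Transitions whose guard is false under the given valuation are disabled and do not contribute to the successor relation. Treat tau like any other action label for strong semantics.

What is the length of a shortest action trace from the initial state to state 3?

BFS to 3:
  Layer 0: {0}
  Layer 1: {2}
  Layer 2: {3,6}
depth(3)=2, e.g. b·tau

Answer: 2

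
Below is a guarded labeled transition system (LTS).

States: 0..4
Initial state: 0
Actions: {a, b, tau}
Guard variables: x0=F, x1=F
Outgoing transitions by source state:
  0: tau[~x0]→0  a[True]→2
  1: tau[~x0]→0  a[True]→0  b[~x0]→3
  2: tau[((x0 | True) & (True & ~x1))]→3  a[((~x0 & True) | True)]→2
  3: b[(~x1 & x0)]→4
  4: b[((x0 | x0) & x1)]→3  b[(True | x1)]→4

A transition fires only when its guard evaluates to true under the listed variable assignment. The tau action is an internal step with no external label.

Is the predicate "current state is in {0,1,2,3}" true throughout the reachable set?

Safe = {0,1,2,3}
Reach set: {0,2,3}
  0: ✓
  2: ✓
  3: ✓

Answer: INVARIANT HOLDS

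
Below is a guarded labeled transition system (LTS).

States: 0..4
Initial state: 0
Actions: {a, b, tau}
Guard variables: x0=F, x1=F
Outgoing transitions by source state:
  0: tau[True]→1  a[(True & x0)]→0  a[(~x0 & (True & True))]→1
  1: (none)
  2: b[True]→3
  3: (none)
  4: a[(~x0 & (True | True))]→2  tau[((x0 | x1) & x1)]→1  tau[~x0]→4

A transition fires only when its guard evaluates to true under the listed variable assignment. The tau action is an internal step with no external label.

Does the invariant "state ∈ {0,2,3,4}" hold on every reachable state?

Inv-set: {0,2,3,4}
Reachable = {0,1}
  0: ok
  1: VIOLATES
reach 1 via tau — violates

Answer: INVARIANT VIOLATED at state 1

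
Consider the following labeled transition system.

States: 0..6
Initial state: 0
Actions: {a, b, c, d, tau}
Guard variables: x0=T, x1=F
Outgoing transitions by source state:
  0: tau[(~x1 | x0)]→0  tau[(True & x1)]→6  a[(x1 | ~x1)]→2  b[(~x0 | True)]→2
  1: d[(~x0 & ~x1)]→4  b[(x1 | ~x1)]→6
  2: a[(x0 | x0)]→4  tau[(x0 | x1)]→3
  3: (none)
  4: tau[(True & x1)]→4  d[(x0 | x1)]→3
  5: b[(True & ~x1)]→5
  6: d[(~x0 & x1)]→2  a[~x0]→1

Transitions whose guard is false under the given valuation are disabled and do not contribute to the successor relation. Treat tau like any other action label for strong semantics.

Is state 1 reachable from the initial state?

Answer: UNREACHABLE

Trace:
Guard filter leaves 8 enabled edge(s).
L0 = {0}
L1 = {2}  cumulative {0,2}
L2 = {3,4}  cumulative {0,2,3,4}
Reachable = {0,2,3,4}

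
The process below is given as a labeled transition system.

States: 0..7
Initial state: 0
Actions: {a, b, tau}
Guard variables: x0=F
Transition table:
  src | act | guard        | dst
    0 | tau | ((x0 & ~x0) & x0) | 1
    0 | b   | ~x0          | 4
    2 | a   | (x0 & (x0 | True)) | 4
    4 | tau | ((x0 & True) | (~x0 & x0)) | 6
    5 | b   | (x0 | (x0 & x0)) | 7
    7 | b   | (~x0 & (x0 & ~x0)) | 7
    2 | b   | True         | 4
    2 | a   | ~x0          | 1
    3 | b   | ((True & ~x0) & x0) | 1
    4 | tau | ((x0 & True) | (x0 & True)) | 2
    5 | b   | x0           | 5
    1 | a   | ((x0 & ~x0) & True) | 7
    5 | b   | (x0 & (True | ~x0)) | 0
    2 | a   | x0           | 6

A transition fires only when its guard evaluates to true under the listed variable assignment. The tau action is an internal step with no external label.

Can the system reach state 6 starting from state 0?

Answer: UNREACHABLE

Trace:
After dropping false guards: 3 live edges.
Layer 0: {0}
Layer 1: {4}  total {0,4}
R = {0,4}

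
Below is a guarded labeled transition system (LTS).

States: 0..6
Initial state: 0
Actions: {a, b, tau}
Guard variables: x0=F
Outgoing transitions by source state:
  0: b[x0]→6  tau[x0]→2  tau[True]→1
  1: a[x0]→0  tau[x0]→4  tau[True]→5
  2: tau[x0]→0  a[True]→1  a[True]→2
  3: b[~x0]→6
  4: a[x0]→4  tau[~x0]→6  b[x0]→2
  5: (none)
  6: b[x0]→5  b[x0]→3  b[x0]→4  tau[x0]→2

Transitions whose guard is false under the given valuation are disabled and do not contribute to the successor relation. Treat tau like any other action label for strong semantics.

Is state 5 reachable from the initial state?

Answer: REACHABLE

Analysis:
6 transition(s) survive guard evaluation.
L0 = {0}
L1 = {1}  cumulative {0,1}
L2 = {5}  cumulative {0,1,5}
Reach set: {0,1,5}
Path to 5: tau·tau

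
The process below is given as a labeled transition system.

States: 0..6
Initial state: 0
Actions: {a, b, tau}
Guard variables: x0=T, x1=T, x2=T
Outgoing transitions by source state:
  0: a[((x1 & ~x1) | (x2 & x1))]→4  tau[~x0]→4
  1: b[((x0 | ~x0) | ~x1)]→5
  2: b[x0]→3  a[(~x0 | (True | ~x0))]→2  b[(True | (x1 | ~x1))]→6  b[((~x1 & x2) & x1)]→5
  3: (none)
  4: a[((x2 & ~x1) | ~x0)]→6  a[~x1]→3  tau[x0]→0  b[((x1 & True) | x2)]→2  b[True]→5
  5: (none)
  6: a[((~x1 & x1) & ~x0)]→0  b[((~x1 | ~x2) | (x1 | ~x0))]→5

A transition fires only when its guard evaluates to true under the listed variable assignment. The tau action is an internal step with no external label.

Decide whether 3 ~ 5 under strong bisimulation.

Bisimulation quotient by refinement:
  round 0: {{0,1,2,3,4,5,6}}
  round 1: {{0},{1,6},{2},{3,5},{4}}
5 equivalence class(es) (converged in 2)
3∈{3,5}, 5∈{3,5}

Answer: BISIMILAR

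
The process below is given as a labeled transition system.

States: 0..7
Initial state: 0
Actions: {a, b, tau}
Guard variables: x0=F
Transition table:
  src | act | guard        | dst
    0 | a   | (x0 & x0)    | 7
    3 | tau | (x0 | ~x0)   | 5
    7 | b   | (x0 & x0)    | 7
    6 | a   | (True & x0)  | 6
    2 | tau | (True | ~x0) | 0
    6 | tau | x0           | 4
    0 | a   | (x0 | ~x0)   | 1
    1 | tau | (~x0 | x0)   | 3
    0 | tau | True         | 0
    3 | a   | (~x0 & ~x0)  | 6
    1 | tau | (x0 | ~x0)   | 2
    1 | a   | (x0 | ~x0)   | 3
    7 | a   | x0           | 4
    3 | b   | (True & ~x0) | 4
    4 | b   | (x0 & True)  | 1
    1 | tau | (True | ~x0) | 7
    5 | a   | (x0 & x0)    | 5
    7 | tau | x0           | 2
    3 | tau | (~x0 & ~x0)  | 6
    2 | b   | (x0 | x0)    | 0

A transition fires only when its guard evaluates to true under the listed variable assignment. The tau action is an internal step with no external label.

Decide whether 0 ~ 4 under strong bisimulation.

Refine partition for ~:
  π0 = {{0,1,2,3,4,5,6,7}}
  π1 = {{0,1},{2},{3},{4,5,6,7}}
  π2 = {{0},{1},{2},{3},{4,5,6,7}}
5 equivalence class(es) (converged in 3)
[0]={0}  [4]={4,5,6,7}

Answer: NOT BISIMILAR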